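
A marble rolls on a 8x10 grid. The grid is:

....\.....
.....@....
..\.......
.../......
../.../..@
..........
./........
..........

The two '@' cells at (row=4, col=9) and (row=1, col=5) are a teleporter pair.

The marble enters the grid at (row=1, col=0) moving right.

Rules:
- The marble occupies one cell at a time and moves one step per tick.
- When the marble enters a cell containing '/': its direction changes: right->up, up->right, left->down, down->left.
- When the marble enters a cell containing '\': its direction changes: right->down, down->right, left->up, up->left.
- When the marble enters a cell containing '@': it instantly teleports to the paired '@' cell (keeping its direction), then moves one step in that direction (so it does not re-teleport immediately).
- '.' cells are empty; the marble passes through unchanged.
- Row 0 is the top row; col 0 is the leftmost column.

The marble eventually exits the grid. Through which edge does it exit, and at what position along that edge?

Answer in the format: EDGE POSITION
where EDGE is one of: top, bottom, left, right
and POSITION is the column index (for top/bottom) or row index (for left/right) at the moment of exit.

Step 1: enter (1,0), '.' pass, move right to (1,1)
Step 2: enter (1,1), '.' pass, move right to (1,2)
Step 3: enter (1,2), '.' pass, move right to (1,3)
Step 4: enter (1,3), '.' pass, move right to (1,4)
Step 5: enter (1,4), '.' pass, move right to (1,5)
Step 6: enter (1,5), '@' teleport (1,5)->(4,9), also enter (4,9), move right to (4,10)
Step 7: at (4,10) — EXIT via right edge, pos 4

Answer: right 4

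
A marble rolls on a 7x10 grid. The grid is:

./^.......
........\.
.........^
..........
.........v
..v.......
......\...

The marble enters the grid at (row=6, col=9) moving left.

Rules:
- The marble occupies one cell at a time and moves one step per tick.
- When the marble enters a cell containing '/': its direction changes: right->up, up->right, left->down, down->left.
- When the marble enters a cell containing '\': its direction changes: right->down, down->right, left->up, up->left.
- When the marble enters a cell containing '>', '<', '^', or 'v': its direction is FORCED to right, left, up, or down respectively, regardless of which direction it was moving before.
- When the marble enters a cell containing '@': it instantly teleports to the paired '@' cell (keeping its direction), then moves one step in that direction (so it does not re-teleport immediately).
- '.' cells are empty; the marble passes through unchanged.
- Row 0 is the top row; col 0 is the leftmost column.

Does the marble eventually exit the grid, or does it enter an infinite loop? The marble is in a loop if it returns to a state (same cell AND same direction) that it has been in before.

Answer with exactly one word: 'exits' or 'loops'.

Step 1: enter (6,9), '.' pass, move left to (6,8)
Step 2: enter (6,8), '.' pass, move left to (6,7)
Step 3: enter (6,7), '.' pass, move left to (6,6)
Step 4: enter (6,6), '\' deflects left->up, move up to (5,6)
Step 5: enter (5,6), '.' pass, move up to (4,6)
Step 6: enter (4,6), '.' pass, move up to (3,6)
Step 7: enter (3,6), '.' pass, move up to (2,6)
Step 8: enter (2,6), '.' pass, move up to (1,6)
Step 9: enter (1,6), '.' pass, move up to (0,6)
Step 10: enter (0,6), '.' pass, move up to (-1,6)
Step 11: at (-1,6) — EXIT via top edge, pos 6

Answer: exits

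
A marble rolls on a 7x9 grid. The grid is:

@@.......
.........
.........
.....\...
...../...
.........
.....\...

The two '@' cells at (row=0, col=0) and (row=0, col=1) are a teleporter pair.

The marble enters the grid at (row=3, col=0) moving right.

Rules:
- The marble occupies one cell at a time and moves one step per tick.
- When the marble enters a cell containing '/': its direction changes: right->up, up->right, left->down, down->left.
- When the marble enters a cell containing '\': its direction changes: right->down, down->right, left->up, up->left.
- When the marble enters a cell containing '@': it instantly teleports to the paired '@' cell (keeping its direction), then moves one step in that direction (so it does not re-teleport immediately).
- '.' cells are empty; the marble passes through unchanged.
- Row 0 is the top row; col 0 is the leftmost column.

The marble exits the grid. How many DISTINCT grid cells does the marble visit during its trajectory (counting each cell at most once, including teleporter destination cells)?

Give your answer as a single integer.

Step 1: enter (3,0), '.' pass, move right to (3,1)
Step 2: enter (3,1), '.' pass, move right to (3,2)
Step 3: enter (3,2), '.' pass, move right to (3,3)
Step 4: enter (3,3), '.' pass, move right to (3,4)
Step 5: enter (3,4), '.' pass, move right to (3,5)
Step 6: enter (3,5), '\' deflects right->down, move down to (4,5)
Step 7: enter (4,5), '/' deflects down->left, move left to (4,4)
Step 8: enter (4,4), '.' pass, move left to (4,3)
Step 9: enter (4,3), '.' pass, move left to (4,2)
Step 10: enter (4,2), '.' pass, move left to (4,1)
Step 11: enter (4,1), '.' pass, move left to (4,0)
Step 12: enter (4,0), '.' pass, move left to (4,-1)
Step 13: at (4,-1) — EXIT via left edge, pos 4
Distinct cells visited: 12 (path length 12)

Answer: 12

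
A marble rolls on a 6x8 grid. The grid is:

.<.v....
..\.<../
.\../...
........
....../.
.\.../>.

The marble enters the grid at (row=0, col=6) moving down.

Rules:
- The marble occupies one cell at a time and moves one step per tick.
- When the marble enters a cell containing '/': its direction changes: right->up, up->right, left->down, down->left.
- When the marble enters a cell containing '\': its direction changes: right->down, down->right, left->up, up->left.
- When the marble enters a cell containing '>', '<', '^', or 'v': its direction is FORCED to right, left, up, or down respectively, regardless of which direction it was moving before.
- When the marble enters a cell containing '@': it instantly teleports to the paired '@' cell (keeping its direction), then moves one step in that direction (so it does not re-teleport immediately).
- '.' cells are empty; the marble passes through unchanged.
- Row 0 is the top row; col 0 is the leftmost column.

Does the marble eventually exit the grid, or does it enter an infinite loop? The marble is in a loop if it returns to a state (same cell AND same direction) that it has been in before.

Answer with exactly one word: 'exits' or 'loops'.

Answer: exits

Derivation:
Step 1: enter (0,6), '.' pass, move down to (1,6)
Step 2: enter (1,6), '.' pass, move down to (2,6)
Step 3: enter (2,6), '.' pass, move down to (3,6)
Step 4: enter (3,6), '.' pass, move down to (4,6)
Step 5: enter (4,6), '/' deflects down->left, move left to (4,5)
Step 6: enter (4,5), '.' pass, move left to (4,4)
Step 7: enter (4,4), '.' pass, move left to (4,3)
Step 8: enter (4,3), '.' pass, move left to (4,2)
Step 9: enter (4,2), '.' pass, move left to (4,1)
Step 10: enter (4,1), '.' pass, move left to (4,0)
Step 11: enter (4,0), '.' pass, move left to (4,-1)
Step 12: at (4,-1) — EXIT via left edge, pos 4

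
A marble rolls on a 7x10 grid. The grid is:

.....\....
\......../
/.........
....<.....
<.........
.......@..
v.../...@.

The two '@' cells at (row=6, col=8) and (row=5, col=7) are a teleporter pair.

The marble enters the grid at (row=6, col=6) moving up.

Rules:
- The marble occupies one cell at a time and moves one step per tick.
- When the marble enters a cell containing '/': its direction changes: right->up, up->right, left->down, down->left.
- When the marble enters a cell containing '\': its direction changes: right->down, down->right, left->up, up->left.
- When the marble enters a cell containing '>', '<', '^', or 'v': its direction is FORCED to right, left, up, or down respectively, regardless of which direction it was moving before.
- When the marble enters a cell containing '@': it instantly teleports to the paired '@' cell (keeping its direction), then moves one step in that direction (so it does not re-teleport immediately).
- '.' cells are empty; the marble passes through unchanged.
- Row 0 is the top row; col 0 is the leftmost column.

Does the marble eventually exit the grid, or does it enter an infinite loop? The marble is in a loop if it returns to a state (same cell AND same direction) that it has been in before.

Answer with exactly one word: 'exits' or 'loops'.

Answer: exits

Derivation:
Step 1: enter (6,6), '.' pass, move up to (5,6)
Step 2: enter (5,6), '.' pass, move up to (4,6)
Step 3: enter (4,6), '.' pass, move up to (3,6)
Step 4: enter (3,6), '.' pass, move up to (2,6)
Step 5: enter (2,6), '.' pass, move up to (1,6)
Step 6: enter (1,6), '.' pass, move up to (0,6)
Step 7: enter (0,6), '.' pass, move up to (-1,6)
Step 8: at (-1,6) — EXIT via top edge, pos 6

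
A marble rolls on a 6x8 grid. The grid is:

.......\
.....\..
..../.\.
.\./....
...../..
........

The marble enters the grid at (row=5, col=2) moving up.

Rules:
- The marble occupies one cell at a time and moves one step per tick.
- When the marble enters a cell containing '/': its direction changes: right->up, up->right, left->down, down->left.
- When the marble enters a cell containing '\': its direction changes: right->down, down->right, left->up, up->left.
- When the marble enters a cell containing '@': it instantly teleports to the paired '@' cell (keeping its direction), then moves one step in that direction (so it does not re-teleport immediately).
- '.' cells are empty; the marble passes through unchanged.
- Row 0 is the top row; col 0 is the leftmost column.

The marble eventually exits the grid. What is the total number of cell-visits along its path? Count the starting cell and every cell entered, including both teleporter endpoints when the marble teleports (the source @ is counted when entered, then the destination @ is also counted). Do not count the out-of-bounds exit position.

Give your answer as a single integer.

Step 1: enter (5,2), '.' pass, move up to (4,2)
Step 2: enter (4,2), '.' pass, move up to (3,2)
Step 3: enter (3,2), '.' pass, move up to (2,2)
Step 4: enter (2,2), '.' pass, move up to (1,2)
Step 5: enter (1,2), '.' pass, move up to (0,2)
Step 6: enter (0,2), '.' pass, move up to (-1,2)
Step 7: at (-1,2) — EXIT via top edge, pos 2
Path length (cell visits): 6

Answer: 6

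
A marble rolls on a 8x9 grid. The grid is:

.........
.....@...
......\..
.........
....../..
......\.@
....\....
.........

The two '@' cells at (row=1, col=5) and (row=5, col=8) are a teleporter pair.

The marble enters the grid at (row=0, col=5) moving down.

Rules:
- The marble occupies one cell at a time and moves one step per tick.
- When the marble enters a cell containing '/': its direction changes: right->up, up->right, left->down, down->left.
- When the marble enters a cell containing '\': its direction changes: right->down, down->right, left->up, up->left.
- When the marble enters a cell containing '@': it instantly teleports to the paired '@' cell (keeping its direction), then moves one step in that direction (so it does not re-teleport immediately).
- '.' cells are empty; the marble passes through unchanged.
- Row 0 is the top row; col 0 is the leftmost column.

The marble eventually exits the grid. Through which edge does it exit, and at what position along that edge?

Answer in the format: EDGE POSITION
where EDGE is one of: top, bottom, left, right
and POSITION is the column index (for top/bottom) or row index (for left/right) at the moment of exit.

Answer: bottom 8

Derivation:
Step 1: enter (0,5), '.' pass, move down to (1,5)
Step 2: enter (1,5), '@' teleport (1,5)->(5,8), also enter (5,8), move down to (6,8)
Step 3: enter (6,8), '.' pass, move down to (7,8)
Step 4: enter (7,8), '.' pass, move down to (8,8)
Step 5: at (8,8) — EXIT via bottom edge, pos 8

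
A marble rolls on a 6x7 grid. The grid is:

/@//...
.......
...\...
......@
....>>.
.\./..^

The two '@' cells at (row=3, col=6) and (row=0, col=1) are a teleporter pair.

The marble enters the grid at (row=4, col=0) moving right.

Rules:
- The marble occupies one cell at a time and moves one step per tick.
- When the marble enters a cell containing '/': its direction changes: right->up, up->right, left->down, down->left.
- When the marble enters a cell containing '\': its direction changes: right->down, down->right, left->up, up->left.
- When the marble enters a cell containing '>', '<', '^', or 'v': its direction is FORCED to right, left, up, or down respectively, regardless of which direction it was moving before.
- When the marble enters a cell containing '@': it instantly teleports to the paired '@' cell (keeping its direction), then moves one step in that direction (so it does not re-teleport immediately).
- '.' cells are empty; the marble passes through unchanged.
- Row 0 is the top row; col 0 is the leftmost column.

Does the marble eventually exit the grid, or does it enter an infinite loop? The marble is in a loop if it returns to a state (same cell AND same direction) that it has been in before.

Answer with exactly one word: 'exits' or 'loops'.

Step 1: enter (4,0), '.' pass, move right to (4,1)
Step 2: enter (4,1), '.' pass, move right to (4,2)
Step 3: enter (4,2), '.' pass, move right to (4,3)
Step 4: enter (4,3), '.' pass, move right to (4,4)
Step 5: enter (4,4), '>' forces right->right, move right to (4,5)
Step 6: enter (4,5), '>' forces right->right, move right to (4,6)
Step 7: enter (4,6), '.' pass, move right to (4,7)
Step 8: at (4,7) — EXIT via right edge, pos 4

Answer: exits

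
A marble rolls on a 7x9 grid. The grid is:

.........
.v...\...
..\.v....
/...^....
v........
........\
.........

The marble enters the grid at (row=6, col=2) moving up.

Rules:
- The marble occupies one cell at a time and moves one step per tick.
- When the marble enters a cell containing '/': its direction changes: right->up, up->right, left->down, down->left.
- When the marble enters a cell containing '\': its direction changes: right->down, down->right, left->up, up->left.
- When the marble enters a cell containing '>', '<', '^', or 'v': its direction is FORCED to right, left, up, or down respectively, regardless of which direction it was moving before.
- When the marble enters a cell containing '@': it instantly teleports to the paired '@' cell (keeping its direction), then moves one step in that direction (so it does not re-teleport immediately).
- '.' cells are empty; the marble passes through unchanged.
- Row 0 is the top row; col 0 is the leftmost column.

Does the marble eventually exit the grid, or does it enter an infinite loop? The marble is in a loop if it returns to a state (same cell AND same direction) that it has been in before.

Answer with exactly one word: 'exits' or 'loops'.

Answer: exits

Derivation:
Step 1: enter (6,2), '.' pass, move up to (5,2)
Step 2: enter (5,2), '.' pass, move up to (4,2)
Step 3: enter (4,2), '.' pass, move up to (3,2)
Step 4: enter (3,2), '.' pass, move up to (2,2)
Step 5: enter (2,2), '\' deflects up->left, move left to (2,1)
Step 6: enter (2,1), '.' pass, move left to (2,0)
Step 7: enter (2,0), '.' pass, move left to (2,-1)
Step 8: at (2,-1) — EXIT via left edge, pos 2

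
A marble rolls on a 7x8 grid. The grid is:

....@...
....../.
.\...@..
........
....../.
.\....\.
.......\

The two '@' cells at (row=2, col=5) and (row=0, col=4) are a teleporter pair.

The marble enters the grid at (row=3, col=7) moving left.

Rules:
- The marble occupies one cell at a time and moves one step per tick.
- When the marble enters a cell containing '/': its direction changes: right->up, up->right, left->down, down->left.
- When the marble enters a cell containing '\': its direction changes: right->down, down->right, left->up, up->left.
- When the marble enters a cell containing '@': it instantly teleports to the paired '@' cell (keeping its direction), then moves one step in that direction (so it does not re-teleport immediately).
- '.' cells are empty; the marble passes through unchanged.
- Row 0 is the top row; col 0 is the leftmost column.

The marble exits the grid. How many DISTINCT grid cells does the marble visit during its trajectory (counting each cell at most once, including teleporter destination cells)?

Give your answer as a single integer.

Step 1: enter (3,7), '.' pass, move left to (3,6)
Step 2: enter (3,6), '.' pass, move left to (3,5)
Step 3: enter (3,5), '.' pass, move left to (3,4)
Step 4: enter (3,4), '.' pass, move left to (3,3)
Step 5: enter (3,3), '.' pass, move left to (3,2)
Step 6: enter (3,2), '.' pass, move left to (3,1)
Step 7: enter (3,1), '.' pass, move left to (3,0)
Step 8: enter (3,0), '.' pass, move left to (3,-1)
Step 9: at (3,-1) — EXIT via left edge, pos 3
Distinct cells visited: 8 (path length 8)

Answer: 8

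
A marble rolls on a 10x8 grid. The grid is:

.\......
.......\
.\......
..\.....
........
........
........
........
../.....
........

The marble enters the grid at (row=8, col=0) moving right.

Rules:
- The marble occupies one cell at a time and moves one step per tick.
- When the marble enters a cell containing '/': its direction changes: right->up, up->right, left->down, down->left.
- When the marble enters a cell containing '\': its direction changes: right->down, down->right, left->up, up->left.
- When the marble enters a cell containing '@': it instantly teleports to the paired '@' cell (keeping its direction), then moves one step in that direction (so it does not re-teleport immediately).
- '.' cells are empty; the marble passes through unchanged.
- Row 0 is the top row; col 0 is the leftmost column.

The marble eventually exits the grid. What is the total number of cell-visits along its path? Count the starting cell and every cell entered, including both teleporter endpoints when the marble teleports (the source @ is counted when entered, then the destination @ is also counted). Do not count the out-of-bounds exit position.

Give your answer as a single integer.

Step 1: enter (8,0), '.' pass, move right to (8,1)
Step 2: enter (8,1), '.' pass, move right to (8,2)
Step 3: enter (8,2), '/' deflects right->up, move up to (7,2)
Step 4: enter (7,2), '.' pass, move up to (6,2)
Step 5: enter (6,2), '.' pass, move up to (5,2)
Step 6: enter (5,2), '.' pass, move up to (4,2)
Step 7: enter (4,2), '.' pass, move up to (3,2)
Step 8: enter (3,2), '\' deflects up->left, move left to (3,1)
Step 9: enter (3,1), '.' pass, move left to (3,0)
Step 10: enter (3,0), '.' pass, move left to (3,-1)
Step 11: at (3,-1) — EXIT via left edge, pos 3
Path length (cell visits): 10

Answer: 10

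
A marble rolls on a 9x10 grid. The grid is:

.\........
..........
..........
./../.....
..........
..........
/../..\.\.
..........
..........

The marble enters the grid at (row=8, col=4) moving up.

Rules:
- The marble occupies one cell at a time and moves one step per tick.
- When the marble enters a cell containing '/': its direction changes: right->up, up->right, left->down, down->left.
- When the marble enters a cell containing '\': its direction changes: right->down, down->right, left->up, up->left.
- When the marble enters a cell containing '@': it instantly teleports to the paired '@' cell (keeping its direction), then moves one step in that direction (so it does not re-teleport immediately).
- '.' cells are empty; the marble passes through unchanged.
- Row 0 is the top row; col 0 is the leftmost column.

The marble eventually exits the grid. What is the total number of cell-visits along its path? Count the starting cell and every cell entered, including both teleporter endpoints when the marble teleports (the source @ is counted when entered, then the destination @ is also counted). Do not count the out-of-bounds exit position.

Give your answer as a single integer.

Answer: 11

Derivation:
Step 1: enter (8,4), '.' pass, move up to (7,4)
Step 2: enter (7,4), '.' pass, move up to (6,4)
Step 3: enter (6,4), '.' pass, move up to (5,4)
Step 4: enter (5,4), '.' pass, move up to (4,4)
Step 5: enter (4,4), '.' pass, move up to (3,4)
Step 6: enter (3,4), '/' deflects up->right, move right to (3,5)
Step 7: enter (3,5), '.' pass, move right to (3,6)
Step 8: enter (3,6), '.' pass, move right to (3,7)
Step 9: enter (3,7), '.' pass, move right to (3,8)
Step 10: enter (3,8), '.' pass, move right to (3,9)
Step 11: enter (3,9), '.' pass, move right to (3,10)
Step 12: at (3,10) — EXIT via right edge, pos 3
Path length (cell visits): 11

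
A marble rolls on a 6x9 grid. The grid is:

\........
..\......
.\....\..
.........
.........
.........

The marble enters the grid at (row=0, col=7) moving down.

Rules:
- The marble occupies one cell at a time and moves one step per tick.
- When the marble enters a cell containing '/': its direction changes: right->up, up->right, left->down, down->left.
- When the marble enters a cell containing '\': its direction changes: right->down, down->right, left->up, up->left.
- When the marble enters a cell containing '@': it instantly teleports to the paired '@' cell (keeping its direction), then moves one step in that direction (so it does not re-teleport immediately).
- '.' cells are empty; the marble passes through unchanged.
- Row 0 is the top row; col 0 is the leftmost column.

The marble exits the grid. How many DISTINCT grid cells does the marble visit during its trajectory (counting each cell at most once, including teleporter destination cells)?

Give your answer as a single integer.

Step 1: enter (0,7), '.' pass, move down to (1,7)
Step 2: enter (1,7), '.' pass, move down to (2,7)
Step 3: enter (2,7), '.' pass, move down to (3,7)
Step 4: enter (3,7), '.' pass, move down to (4,7)
Step 5: enter (4,7), '.' pass, move down to (5,7)
Step 6: enter (5,7), '.' pass, move down to (6,7)
Step 7: at (6,7) — EXIT via bottom edge, pos 7
Distinct cells visited: 6 (path length 6)

Answer: 6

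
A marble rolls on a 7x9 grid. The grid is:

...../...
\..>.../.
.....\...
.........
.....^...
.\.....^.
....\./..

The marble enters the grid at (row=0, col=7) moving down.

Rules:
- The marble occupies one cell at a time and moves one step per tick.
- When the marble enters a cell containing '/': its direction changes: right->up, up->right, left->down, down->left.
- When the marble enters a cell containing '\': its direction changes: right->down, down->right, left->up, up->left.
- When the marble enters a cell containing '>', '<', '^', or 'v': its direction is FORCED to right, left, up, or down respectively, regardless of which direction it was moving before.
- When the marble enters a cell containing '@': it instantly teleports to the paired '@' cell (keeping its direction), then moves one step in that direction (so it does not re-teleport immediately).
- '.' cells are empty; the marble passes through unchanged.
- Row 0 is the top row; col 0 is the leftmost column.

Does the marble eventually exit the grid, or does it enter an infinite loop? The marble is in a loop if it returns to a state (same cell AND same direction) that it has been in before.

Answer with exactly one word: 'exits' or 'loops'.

Answer: exits

Derivation:
Step 1: enter (0,7), '.' pass, move down to (1,7)
Step 2: enter (1,7), '/' deflects down->left, move left to (1,6)
Step 3: enter (1,6), '.' pass, move left to (1,5)
Step 4: enter (1,5), '.' pass, move left to (1,4)
Step 5: enter (1,4), '.' pass, move left to (1,3)
Step 6: enter (1,3), '>' forces left->right, move right to (1,4)
Step 7: enter (1,4), '.' pass, move right to (1,5)
Step 8: enter (1,5), '.' pass, move right to (1,6)
Step 9: enter (1,6), '.' pass, move right to (1,7)
Step 10: enter (1,7), '/' deflects right->up, move up to (0,7)
Step 11: enter (0,7), '.' pass, move up to (-1,7)
Step 12: at (-1,7) — EXIT via top edge, pos 7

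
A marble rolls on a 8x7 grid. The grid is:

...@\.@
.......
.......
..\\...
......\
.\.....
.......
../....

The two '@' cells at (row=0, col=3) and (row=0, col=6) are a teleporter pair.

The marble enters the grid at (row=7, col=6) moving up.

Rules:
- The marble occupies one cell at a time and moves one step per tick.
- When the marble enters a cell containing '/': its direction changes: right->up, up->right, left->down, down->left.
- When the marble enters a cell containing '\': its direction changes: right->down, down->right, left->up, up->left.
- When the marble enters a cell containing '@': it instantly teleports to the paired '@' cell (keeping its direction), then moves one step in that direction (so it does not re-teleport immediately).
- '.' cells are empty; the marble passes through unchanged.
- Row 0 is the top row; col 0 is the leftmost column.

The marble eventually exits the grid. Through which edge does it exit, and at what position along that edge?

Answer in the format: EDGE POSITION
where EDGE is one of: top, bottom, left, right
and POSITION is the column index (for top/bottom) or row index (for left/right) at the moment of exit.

Answer: left 4

Derivation:
Step 1: enter (7,6), '.' pass, move up to (6,6)
Step 2: enter (6,6), '.' pass, move up to (5,6)
Step 3: enter (5,6), '.' pass, move up to (4,6)
Step 4: enter (4,6), '\' deflects up->left, move left to (4,5)
Step 5: enter (4,5), '.' pass, move left to (4,4)
Step 6: enter (4,4), '.' pass, move left to (4,3)
Step 7: enter (4,3), '.' pass, move left to (4,2)
Step 8: enter (4,2), '.' pass, move left to (4,1)
Step 9: enter (4,1), '.' pass, move left to (4,0)
Step 10: enter (4,0), '.' pass, move left to (4,-1)
Step 11: at (4,-1) — EXIT via left edge, pos 4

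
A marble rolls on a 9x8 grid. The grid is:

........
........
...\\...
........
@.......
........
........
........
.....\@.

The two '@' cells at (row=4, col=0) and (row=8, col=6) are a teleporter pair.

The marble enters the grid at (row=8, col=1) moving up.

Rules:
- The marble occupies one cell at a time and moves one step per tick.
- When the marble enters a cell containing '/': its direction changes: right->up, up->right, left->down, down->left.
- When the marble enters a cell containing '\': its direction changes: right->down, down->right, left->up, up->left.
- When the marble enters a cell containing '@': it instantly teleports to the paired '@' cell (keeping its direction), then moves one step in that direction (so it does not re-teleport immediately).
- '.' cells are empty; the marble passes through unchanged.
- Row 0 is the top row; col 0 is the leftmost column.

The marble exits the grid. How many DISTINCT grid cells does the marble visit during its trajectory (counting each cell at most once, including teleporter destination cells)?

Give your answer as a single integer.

Answer: 9

Derivation:
Step 1: enter (8,1), '.' pass, move up to (7,1)
Step 2: enter (7,1), '.' pass, move up to (6,1)
Step 3: enter (6,1), '.' pass, move up to (5,1)
Step 4: enter (5,1), '.' pass, move up to (4,1)
Step 5: enter (4,1), '.' pass, move up to (3,1)
Step 6: enter (3,1), '.' pass, move up to (2,1)
Step 7: enter (2,1), '.' pass, move up to (1,1)
Step 8: enter (1,1), '.' pass, move up to (0,1)
Step 9: enter (0,1), '.' pass, move up to (-1,1)
Step 10: at (-1,1) — EXIT via top edge, pos 1
Distinct cells visited: 9 (path length 9)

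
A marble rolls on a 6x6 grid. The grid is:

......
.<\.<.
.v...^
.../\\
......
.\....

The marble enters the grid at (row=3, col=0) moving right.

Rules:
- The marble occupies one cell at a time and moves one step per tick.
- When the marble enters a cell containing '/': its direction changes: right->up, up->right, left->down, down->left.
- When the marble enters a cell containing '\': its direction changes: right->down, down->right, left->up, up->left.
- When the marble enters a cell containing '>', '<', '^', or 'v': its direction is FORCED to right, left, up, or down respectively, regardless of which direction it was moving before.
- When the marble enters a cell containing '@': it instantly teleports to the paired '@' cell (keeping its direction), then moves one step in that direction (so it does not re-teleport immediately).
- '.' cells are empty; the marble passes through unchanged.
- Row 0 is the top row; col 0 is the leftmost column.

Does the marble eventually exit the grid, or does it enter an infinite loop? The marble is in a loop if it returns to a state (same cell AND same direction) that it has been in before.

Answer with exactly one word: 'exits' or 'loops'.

Step 1: enter (3,0), '.' pass, move right to (3,1)
Step 2: enter (3,1), '.' pass, move right to (3,2)
Step 3: enter (3,2), '.' pass, move right to (3,3)
Step 4: enter (3,3), '/' deflects right->up, move up to (2,3)
Step 5: enter (2,3), '.' pass, move up to (1,3)
Step 6: enter (1,3), '.' pass, move up to (0,3)
Step 7: enter (0,3), '.' pass, move up to (-1,3)
Step 8: at (-1,3) — EXIT via top edge, pos 3

Answer: exits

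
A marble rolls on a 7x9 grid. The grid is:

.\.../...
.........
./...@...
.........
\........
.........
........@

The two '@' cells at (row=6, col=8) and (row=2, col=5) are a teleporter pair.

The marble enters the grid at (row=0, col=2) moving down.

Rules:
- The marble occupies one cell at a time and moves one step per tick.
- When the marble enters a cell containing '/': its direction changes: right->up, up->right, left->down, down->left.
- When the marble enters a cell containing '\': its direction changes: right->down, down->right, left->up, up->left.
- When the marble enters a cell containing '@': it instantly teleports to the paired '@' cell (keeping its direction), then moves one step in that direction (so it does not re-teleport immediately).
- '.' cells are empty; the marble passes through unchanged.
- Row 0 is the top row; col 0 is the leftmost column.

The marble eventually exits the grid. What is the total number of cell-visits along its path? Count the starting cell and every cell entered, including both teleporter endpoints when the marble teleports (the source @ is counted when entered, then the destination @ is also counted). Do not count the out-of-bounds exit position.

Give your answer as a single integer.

Step 1: enter (0,2), '.' pass, move down to (1,2)
Step 2: enter (1,2), '.' pass, move down to (2,2)
Step 3: enter (2,2), '.' pass, move down to (3,2)
Step 4: enter (3,2), '.' pass, move down to (4,2)
Step 5: enter (4,2), '.' pass, move down to (5,2)
Step 6: enter (5,2), '.' pass, move down to (6,2)
Step 7: enter (6,2), '.' pass, move down to (7,2)
Step 8: at (7,2) — EXIT via bottom edge, pos 2
Path length (cell visits): 7

Answer: 7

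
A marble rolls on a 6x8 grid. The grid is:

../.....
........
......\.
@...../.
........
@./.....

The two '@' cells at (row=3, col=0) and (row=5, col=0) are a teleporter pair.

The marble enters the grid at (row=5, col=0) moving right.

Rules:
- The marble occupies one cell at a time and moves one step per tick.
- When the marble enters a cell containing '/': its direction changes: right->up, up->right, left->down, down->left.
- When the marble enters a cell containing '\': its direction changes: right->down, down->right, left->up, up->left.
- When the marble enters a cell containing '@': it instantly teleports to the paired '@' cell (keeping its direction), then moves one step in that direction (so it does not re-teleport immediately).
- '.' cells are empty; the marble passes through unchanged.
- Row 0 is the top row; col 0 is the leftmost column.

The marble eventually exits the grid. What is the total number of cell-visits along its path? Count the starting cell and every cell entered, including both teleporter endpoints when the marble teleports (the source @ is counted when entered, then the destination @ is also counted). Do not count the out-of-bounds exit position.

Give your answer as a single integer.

Answer: 15

Derivation:
Step 1: enter (5,0), '@' teleport (5,0)->(3,0), also enter (3,0), move right to (3,1)
Step 2: enter (3,1), '.' pass, move right to (3,2)
Step 3: enter (3,2), '.' pass, move right to (3,3)
Step 4: enter (3,3), '.' pass, move right to (3,4)
Step 5: enter (3,4), '.' pass, move right to (3,5)
Step 6: enter (3,5), '.' pass, move right to (3,6)
Step 7: enter (3,6), '/' deflects right->up, move up to (2,6)
Step 8: enter (2,6), '\' deflects up->left, move left to (2,5)
Step 9: enter (2,5), '.' pass, move left to (2,4)
Step 10: enter (2,4), '.' pass, move left to (2,3)
Step 11: enter (2,3), '.' pass, move left to (2,2)
Step 12: enter (2,2), '.' pass, move left to (2,1)
Step 13: enter (2,1), '.' pass, move left to (2,0)
Step 14: enter (2,0), '.' pass, move left to (2,-1)
Step 15: at (2,-1) — EXIT via left edge, pos 2
Path length (cell visits): 15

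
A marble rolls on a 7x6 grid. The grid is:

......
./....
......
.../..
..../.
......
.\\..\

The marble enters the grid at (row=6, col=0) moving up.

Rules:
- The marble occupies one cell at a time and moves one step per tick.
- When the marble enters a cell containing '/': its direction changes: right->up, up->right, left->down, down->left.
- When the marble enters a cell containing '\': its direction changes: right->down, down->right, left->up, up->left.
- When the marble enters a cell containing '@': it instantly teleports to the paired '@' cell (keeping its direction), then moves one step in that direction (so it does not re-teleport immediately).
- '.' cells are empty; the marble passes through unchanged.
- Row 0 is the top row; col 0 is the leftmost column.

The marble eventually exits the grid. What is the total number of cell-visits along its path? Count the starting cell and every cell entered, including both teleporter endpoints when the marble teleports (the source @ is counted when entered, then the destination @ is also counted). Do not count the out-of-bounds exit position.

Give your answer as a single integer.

Step 1: enter (6,0), '.' pass, move up to (5,0)
Step 2: enter (5,0), '.' pass, move up to (4,0)
Step 3: enter (4,0), '.' pass, move up to (3,0)
Step 4: enter (3,0), '.' pass, move up to (2,0)
Step 5: enter (2,0), '.' pass, move up to (1,0)
Step 6: enter (1,0), '.' pass, move up to (0,0)
Step 7: enter (0,0), '.' pass, move up to (-1,0)
Step 8: at (-1,0) — EXIT via top edge, pos 0
Path length (cell visits): 7

Answer: 7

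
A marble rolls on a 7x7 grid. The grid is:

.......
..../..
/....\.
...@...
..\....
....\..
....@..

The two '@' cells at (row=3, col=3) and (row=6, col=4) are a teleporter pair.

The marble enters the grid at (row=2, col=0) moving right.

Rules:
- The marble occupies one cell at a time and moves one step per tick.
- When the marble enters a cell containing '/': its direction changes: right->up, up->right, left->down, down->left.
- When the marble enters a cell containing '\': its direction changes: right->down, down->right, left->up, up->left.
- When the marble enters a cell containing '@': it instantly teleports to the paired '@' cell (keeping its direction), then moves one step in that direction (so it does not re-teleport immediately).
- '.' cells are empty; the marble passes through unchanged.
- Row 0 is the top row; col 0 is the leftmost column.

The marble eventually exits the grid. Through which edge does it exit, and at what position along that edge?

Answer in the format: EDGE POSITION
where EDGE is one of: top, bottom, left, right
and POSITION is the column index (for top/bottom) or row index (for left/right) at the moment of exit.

Step 1: enter (2,0), '/' deflects right->up, move up to (1,0)
Step 2: enter (1,0), '.' pass, move up to (0,0)
Step 3: enter (0,0), '.' pass, move up to (-1,0)
Step 4: at (-1,0) — EXIT via top edge, pos 0

Answer: top 0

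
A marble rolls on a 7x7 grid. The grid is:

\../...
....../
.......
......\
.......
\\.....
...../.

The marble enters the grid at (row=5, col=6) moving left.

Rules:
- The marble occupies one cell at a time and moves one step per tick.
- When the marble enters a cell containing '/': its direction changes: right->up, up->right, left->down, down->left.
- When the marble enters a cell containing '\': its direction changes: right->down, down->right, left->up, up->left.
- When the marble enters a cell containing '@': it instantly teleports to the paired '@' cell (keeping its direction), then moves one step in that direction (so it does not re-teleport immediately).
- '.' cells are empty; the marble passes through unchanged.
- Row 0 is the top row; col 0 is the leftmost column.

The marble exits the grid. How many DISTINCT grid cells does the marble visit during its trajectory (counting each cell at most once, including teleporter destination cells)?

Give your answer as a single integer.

Step 1: enter (5,6), '.' pass, move left to (5,5)
Step 2: enter (5,5), '.' pass, move left to (5,4)
Step 3: enter (5,4), '.' pass, move left to (5,3)
Step 4: enter (5,3), '.' pass, move left to (5,2)
Step 5: enter (5,2), '.' pass, move left to (5,1)
Step 6: enter (5,1), '\' deflects left->up, move up to (4,1)
Step 7: enter (4,1), '.' pass, move up to (3,1)
Step 8: enter (3,1), '.' pass, move up to (2,1)
Step 9: enter (2,1), '.' pass, move up to (1,1)
Step 10: enter (1,1), '.' pass, move up to (0,1)
Step 11: enter (0,1), '.' pass, move up to (-1,1)
Step 12: at (-1,1) — EXIT via top edge, pos 1
Distinct cells visited: 11 (path length 11)

Answer: 11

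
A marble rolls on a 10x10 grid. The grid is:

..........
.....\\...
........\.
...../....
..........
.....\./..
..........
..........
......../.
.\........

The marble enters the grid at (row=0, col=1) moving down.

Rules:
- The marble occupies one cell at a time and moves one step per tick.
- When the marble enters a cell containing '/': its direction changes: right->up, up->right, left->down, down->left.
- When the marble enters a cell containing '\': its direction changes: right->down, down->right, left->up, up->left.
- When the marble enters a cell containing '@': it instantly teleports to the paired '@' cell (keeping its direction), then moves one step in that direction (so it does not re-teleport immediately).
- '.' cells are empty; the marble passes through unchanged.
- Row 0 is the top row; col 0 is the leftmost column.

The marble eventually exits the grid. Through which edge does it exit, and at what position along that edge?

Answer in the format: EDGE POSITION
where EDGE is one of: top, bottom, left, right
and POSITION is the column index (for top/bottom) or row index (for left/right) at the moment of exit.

Step 1: enter (0,1), '.' pass, move down to (1,1)
Step 2: enter (1,1), '.' pass, move down to (2,1)
Step 3: enter (2,1), '.' pass, move down to (3,1)
Step 4: enter (3,1), '.' pass, move down to (4,1)
Step 5: enter (4,1), '.' pass, move down to (5,1)
Step 6: enter (5,1), '.' pass, move down to (6,1)
Step 7: enter (6,1), '.' pass, move down to (7,1)
Step 8: enter (7,1), '.' pass, move down to (8,1)
Step 9: enter (8,1), '.' pass, move down to (9,1)
Step 10: enter (9,1), '\' deflects down->right, move right to (9,2)
Step 11: enter (9,2), '.' pass, move right to (9,3)
Step 12: enter (9,3), '.' pass, move right to (9,4)
Step 13: enter (9,4), '.' pass, move right to (9,5)
Step 14: enter (9,5), '.' pass, move right to (9,6)
Step 15: enter (9,6), '.' pass, move right to (9,7)
Step 16: enter (9,7), '.' pass, move right to (9,8)
Step 17: enter (9,8), '.' pass, move right to (9,9)
Step 18: enter (9,9), '.' pass, move right to (9,10)
Step 19: at (9,10) — EXIT via right edge, pos 9

Answer: right 9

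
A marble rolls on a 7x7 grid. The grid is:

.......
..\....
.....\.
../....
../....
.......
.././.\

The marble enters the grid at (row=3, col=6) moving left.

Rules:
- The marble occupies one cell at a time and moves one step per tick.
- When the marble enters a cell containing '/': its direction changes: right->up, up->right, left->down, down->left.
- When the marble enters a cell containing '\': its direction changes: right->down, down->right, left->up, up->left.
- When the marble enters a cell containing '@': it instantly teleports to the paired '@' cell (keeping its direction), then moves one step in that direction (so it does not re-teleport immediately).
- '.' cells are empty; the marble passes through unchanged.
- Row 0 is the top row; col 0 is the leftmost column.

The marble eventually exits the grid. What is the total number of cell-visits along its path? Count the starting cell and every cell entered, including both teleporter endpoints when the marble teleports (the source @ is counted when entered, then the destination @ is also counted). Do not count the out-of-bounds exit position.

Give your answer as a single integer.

Answer: 8

Derivation:
Step 1: enter (3,6), '.' pass, move left to (3,5)
Step 2: enter (3,5), '.' pass, move left to (3,4)
Step 3: enter (3,4), '.' pass, move left to (3,3)
Step 4: enter (3,3), '.' pass, move left to (3,2)
Step 5: enter (3,2), '/' deflects left->down, move down to (4,2)
Step 6: enter (4,2), '/' deflects down->left, move left to (4,1)
Step 7: enter (4,1), '.' pass, move left to (4,0)
Step 8: enter (4,0), '.' pass, move left to (4,-1)
Step 9: at (4,-1) — EXIT via left edge, pos 4
Path length (cell visits): 8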